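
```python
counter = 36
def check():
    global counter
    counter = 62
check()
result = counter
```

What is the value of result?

Step 1: counter = 36 globally.
Step 2: check() declares global counter and sets it to 62.
Step 3: After check(), global counter = 62. result = 62

The answer is 62.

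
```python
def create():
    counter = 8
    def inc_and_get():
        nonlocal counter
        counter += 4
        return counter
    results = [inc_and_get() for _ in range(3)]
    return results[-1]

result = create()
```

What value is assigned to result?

Step 1: counter = 8.
Step 2: Three calls to inc_and_get(), each adding 4.
Step 3: Last value = 8 + 4 * 3 = 20

The answer is 20.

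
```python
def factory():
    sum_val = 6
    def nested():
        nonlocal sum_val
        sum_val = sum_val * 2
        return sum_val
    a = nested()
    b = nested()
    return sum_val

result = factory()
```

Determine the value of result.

Step 1: sum_val starts at 6.
Step 2: First nested(): sum_val = 6 * 2 = 12.
Step 3: Second nested(): sum_val = 12 * 2 = 24.
Step 4: result = 24

The answer is 24.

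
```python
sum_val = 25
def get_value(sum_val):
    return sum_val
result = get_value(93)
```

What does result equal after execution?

Step 1: Global sum_val = 25.
Step 2: get_value(93) takes parameter sum_val = 93, which shadows the global.
Step 3: result = 93

The answer is 93.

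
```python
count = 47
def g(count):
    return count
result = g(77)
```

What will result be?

Step 1: Global count = 47.
Step 2: g(77) takes parameter count = 77, which shadows the global.
Step 3: result = 77

The answer is 77.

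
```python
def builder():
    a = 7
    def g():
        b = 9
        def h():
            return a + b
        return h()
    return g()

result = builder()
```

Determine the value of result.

Step 1: builder() defines a = 7. g() defines b = 9.
Step 2: h() accesses both from enclosing scopes: a = 7, b = 9.
Step 3: result = 7 + 9 = 16

The answer is 16.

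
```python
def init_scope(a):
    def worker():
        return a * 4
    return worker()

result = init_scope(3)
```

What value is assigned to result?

Step 1: init_scope(3) binds parameter a = 3.
Step 2: worker() accesses a = 3 from enclosing scope.
Step 3: result = 3 * 4 = 12

The answer is 12.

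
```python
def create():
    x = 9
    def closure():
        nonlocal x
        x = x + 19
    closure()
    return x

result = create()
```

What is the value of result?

Step 1: create() sets x = 9.
Step 2: closure() uses nonlocal to modify x in create's scope: x = 9 + 19 = 28.
Step 3: create() returns the modified x = 28

The answer is 28.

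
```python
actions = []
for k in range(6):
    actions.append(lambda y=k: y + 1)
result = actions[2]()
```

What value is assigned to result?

Step 1: Default argument y=k captures k's value at definition time.
Step 2: actions[2] was defined when k = 2, so y defaults to 2.
Step 3: result = 2 + 1 = 3 (default arg fixes the late binding issue)

The answer is 3.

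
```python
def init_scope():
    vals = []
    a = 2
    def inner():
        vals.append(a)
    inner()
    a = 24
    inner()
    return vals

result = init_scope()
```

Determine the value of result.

Step 1: a = 2. inner() appends current a to vals.
Step 2: First inner(): appends 2. Then a = 24.
Step 3: Second inner(): appends 24 (closure sees updated a). result = [2, 24]

The answer is [2, 24].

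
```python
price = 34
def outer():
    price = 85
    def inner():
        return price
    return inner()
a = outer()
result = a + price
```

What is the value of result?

Step 1: outer() has local price = 85. inner() reads from enclosing.
Step 2: outer() returns 85. Global price = 34 unchanged.
Step 3: result = 85 + 34 = 119

The answer is 119.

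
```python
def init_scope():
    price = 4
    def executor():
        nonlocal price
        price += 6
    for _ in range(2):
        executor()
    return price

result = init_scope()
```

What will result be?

Step 1: price = 4.
Step 2: executor() is called 2 times in a loop, each adding 6 via nonlocal.
Step 3: price = 4 + 6 * 2 = 16

The answer is 16.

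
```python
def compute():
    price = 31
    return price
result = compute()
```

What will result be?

Step 1: compute() defines price = 31 in its local scope.
Step 2: return price finds the local variable price = 31.
Step 3: result = 31

The answer is 31.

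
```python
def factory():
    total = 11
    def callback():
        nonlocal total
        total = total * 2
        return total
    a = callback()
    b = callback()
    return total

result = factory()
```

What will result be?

Step 1: total starts at 11.
Step 2: First callback(): total = 11 * 2 = 22.
Step 3: Second callback(): total = 22 * 2 = 44.
Step 4: result = 44

The answer is 44.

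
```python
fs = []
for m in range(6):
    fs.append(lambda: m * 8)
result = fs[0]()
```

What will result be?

Step 1: All lambdas reference the same variable m (late binding).
Step 2: After the loop, m = 5. Every lambda returns m * 8.
Step 3: fs[0]() = 5 * 8 = 40

The answer is 40.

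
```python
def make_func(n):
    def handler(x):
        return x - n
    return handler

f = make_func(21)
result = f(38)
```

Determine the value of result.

Step 1: make_func(21) creates a closure capturing n = 21.
Step 2: f(38) computes 38 - 21 = 17.
Step 3: result = 17

The answer is 17.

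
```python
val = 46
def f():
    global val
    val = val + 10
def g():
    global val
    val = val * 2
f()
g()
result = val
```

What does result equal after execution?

Step 1: val = 46.
Step 2: f() adds 10: val = 46 + 10 = 56.
Step 3: g() doubles: val = 56 * 2 = 112.
Step 4: result = 112

The answer is 112.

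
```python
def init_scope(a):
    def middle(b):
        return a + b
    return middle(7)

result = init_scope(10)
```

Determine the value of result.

Step 1: init_scope(10) passes a = 10.
Step 2: middle(7) has b = 7, reads a = 10 from enclosing.
Step 3: result = 10 + 7 = 17

The answer is 17.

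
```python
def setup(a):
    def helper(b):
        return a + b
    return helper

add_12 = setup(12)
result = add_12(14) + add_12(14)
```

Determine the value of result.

Step 1: add_12 captures a = 12.
Step 2: add_12(14) = 12 + 14 = 26, called twice.
Step 3: result = 26 + 26 = 52

The answer is 52.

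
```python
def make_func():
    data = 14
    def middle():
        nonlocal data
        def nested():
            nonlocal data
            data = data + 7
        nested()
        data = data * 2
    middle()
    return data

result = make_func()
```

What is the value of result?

Step 1: data = 14.
Step 2: nested() adds 7: data = 14 + 7 = 21.
Step 3: middle() doubles: data = 21 * 2 = 42.
Step 4: result = 42

The answer is 42.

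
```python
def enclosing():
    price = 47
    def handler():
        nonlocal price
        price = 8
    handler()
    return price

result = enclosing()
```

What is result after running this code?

Step 1: enclosing() sets price = 47.
Step 2: handler() uses nonlocal to reassign price = 8.
Step 3: result = 8

The answer is 8.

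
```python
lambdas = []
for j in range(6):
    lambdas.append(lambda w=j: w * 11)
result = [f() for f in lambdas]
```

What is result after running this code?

Step 1: Default arg w=j captures j at each iteration.
Step 2: lambdas[k] has w defaulting to k, returns k * 11.
Step 3: result = [0, 11, 22, 33, 44, 55]

The answer is [0, 11, 22, 33, 44, 55].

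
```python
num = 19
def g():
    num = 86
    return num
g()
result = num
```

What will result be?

Step 1: num = 19 globally.
Step 2: g() creates a LOCAL num = 86 (no global keyword!).
Step 3: The global num is unchanged. result = 19

The answer is 19.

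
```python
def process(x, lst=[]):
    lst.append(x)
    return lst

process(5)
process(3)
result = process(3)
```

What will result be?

Step 1: Mutable default argument gotcha! The list [] is created once.
Step 2: Each call appends to the SAME list: [5], [5, 3], [5, 3, 3].
Step 3: result = [5, 3, 3]

The answer is [5, 3, 3].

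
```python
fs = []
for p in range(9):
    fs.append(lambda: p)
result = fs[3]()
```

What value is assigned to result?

Step 1: The loop creates 9 lambdas, all referencing the same variable p.
Step 2: After the loop, p = 8 (final value).
Step 3: fs[3]() looks up p at call time and finds 8. This is the late binding gotcha. result = 8

The answer is 8.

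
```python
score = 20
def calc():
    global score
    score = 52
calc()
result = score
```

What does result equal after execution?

Step 1: score = 20 globally.
Step 2: calc() declares global score and sets it to 52.
Step 3: After calc(), global score = 52. result = 52

The answer is 52.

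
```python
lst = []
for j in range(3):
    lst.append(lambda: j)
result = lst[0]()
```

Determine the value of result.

Step 1: The loop creates 3 lambdas, all referencing the same variable j.
Step 2: After the loop, j = 2 (final value).
Step 3: lst[0]() looks up j at call time and finds 2. This is the late binding gotcha. result = 2

The answer is 2.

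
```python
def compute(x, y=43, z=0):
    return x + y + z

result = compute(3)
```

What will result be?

Step 1: compute(3) uses defaults y = 43, z = 0.
Step 2: Returns 3 + 43 + 0 = 46.
Step 3: result = 46

The answer is 46.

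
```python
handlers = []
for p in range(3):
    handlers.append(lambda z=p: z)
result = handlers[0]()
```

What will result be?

Step 1: Default argument z=p captures p's value at each iteration.
Step 2: handlers[0] captured z = 0 when p was 0.
Step 3: result = 0

The answer is 0.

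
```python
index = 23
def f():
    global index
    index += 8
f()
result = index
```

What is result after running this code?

Step 1: index = 23 globally.
Step 2: f() modifies global index: index += 8 = 31.
Step 3: result = 31

The answer is 31.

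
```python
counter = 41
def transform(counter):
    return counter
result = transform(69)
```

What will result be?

Step 1: Global counter = 41.
Step 2: transform(69) takes parameter counter = 69, which shadows the global.
Step 3: result = 69

The answer is 69.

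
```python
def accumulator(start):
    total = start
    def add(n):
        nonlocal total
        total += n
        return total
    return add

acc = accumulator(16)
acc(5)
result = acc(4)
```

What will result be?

Step 1: accumulator(16) creates closure with total = 16.
Step 2: First acc(5): total = 16 + 5 = 21.
Step 3: Second acc(4): total = 21 + 4 = 25. result = 25

The answer is 25.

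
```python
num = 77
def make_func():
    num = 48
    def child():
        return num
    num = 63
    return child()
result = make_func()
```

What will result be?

Step 1: make_func() sets num = 48, then later num = 63.
Step 2: child() is called after num is reassigned to 63. Closures capture variables by reference, not by value.
Step 3: result = 63

The answer is 63.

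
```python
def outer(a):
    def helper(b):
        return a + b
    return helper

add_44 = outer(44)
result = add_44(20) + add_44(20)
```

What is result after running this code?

Step 1: add_44 captures a = 44.
Step 2: add_44(20) = 44 + 20 = 64, called twice.
Step 3: result = 64 + 64 = 128

The answer is 128.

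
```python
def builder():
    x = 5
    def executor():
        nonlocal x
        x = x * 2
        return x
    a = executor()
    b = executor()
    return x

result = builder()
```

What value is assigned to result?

Step 1: x starts at 5.
Step 2: First executor(): x = 5 * 2 = 10.
Step 3: Second executor(): x = 10 * 2 = 20.
Step 4: result = 20

The answer is 20.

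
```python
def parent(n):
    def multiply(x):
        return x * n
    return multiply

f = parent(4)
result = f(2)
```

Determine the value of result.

Step 1: parent(4) returns multiply closure with n = 4.
Step 2: f(2) computes 2 * 4 = 8.
Step 3: result = 8

The answer is 8.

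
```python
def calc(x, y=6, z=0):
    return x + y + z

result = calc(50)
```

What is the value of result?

Step 1: calc(50) uses defaults y = 6, z = 0.
Step 2: Returns 50 + 6 + 0 = 56.
Step 3: result = 56

The answer is 56.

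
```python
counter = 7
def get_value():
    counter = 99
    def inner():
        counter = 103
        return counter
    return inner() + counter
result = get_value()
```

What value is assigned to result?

Step 1: get_value() has local counter = 99. inner() has local counter = 103.
Step 2: inner() returns its local counter = 103.
Step 3: get_value() returns 103 + its own counter (99) = 202

The answer is 202.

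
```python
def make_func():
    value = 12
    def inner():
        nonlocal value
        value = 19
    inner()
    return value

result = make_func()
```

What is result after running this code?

Step 1: make_func() sets value = 12.
Step 2: inner() uses nonlocal to reassign value = 19.
Step 3: result = 19

The answer is 19.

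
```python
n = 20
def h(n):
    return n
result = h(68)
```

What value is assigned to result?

Step 1: Global n = 20.
Step 2: h(68) takes parameter n = 68, which shadows the global.
Step 3: result = 68

The answer is 68.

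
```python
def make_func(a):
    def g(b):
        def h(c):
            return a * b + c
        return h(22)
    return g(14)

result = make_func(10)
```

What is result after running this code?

Step 1: a = 10, b = 14, c = 22.
Step 2: h() computes a * b + c = 10 * 14 + 22 = 162.
Step 3: result = 162

The answer is 162.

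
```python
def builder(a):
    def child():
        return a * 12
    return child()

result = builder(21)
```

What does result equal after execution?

Step 1: builder(21) binds parameter a = 21.
Step 2: child() accesses a = 21 from enclosing scope.
Step 3: result = 21 * 12 = 252

The answer is 252.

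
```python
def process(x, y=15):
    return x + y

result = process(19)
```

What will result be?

Step 1: process(19) uses default y = 15.
Step 2: Returns 19 + 15 = 34.
Step 3: result = 34

The answer is 34.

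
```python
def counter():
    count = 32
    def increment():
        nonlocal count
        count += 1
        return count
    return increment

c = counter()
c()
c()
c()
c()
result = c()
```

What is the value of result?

Step 1: counter() creates closure with count = 32.
Step 2: Each c() call increments count via nonlocal. After 5 calls: 32 + 5 = 37.
Step 3: result = 37

The answer is 37.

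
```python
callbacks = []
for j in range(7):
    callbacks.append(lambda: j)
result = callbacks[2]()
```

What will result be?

Step 1: The loop creates 7 lambdas, all referencing the same variable j.
Step 2: After the loop, j = 6 (final value).
Step 3: callbacks[2]() looks up j at call time and finds 6. This is the late binding gotcha. result = 6

The answer is 6.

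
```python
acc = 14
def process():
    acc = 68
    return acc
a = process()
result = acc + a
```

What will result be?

Step 1: Global acc = 14. process() returns local acc = 68.
Step 2: a = 68. Global acc still = 14.
Step 3: result = 14 + 68 = 82

The answer is 82.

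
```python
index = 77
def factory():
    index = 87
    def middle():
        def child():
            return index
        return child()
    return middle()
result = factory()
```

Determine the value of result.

Step 1: factory() defines index = 87. middle() and child() have no local index.
Step 2: child() checks local (none), enclosing middle() (none), enclosing factory() and finds index = 87.
Step 3: result = 87

The answer is 87.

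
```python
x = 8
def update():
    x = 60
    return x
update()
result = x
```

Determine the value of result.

Step 1: Global x = 8.
Step 2: update() creates local x = 60 (shadow, not modification).
Step 3: After update() returns, global x is unchanged. result = 8

The answer is 8.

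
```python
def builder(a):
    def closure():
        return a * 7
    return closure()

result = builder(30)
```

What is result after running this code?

Step 1: builder(30) binds parameter a = 30.
Step 2: closure() accesses a = 30 from enclosing scope.
Step 3: result = 30 * 7 = 210

The answer is 210.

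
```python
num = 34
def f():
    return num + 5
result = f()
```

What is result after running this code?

Step 1: num = 34 is defined globally.
Step 2: f() looks up num from global scope = 34, then computes 34 + 5 = 39.
Step 3: result = 39

The answer is 39.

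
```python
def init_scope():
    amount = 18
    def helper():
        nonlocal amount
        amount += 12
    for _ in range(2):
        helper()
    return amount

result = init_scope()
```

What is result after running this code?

Step 1: amount = 18.
Step 2: helper() is called 2 times in a loop, each adding 12 via nonlocal.
Step 3: amount = 18 + 12 * 2 = 42

The answer is 42.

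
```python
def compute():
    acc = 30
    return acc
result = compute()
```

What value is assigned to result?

Step 1: compute() defines acc = 30 in its local scope.
Step 2: return acc finds the local variable acc = 30.
Step 3: result = 30

The answer is 30.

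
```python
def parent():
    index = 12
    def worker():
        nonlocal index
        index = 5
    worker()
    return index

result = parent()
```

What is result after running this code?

Step 1: parent() sets index = 12.
Step 2: worker() uses nonlocal to reassign index = 5.
Step 3: result = 5

The answer is 5.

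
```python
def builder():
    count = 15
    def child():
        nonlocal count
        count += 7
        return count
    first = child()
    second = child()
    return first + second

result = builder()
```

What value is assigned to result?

Step 1: count starts at 15.
Step 2: First call: count = 15 + 7 = 22, returns 22.
Step 3: Second call: count = 22 + 7 = 29, returns 29.
Step 4: result = 22 + 29 = 51

The answer is 51.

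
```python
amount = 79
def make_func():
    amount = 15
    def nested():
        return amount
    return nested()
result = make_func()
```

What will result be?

Step 1: amount = 79 globally, but make_func() defines amount = 15 locally.
Step 2: nested() looks up amount. Not in local scope, so checks enclosing scope (make_func) and finds amount = 15.
Step 3: result = 15

The answer is 15.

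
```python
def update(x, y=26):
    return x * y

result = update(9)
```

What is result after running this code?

Step 1: update(9) uses default y = 26.
Step 2: Returns 9 * 26 = 234.
Step 3: result = 234

The answer is 234.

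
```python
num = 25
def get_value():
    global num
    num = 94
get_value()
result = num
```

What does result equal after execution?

Step 1: num = 25 globally.
Step 2: get_value() declares global num and sets it to 94.
Step 3: After get_value(), global num = 94. result = 94

The answer is 94.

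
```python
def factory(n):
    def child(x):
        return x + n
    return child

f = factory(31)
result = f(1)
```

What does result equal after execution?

Step 1: factory(31) creates a closure that captures n = 31.
Step 2: f(1) calls the closure with x = 1, returning 1 + 31 = 32.
Step 3: result = 32

The answer is 32.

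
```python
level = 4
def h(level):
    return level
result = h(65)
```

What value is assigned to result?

Step 1: Global level = 4.
Step 2: h(65) takes parameter level = 65, which shadows the global.
Step 3: result = 65

The answer is 65.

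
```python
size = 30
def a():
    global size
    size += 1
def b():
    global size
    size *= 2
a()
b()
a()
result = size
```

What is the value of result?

Step 1: size = 30.
Step 2: a(): size = 30 + 1 = 31.
Step 3: b(): size = 31 * 2 = 62.
Step 4: a(): size = 62 + 1 = 63

The answer is 63.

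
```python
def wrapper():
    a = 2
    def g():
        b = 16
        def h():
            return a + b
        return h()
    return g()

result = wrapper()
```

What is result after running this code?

Step 1: wrapper() defines a = 2. g() defines b = 16.
Step 2: h() accesses both from enclosing scopes: a = 2, b = 16.
Step 3: result = 2 + 16 = 18

The answer is 18.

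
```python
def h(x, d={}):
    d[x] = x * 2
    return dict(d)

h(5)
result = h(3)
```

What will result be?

Step 1: Mutable default dict is shared across calls.
Step 2: First call adds 5: 10. Second call adds 3: 6.
Step 3: result = {5: 10, 3: 6}

The answer is {5: 10, 3: 6}.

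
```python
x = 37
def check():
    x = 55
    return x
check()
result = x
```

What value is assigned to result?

Step 1: Global x = 37.
Step 2: check() creates local x = 55 (shadow, not modification).
Step 3: After check() returns, global x is unchanged. result = 37

The answer is 37.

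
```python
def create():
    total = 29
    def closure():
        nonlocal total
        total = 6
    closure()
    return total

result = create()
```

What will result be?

Step 1: create() sets total = 29.
Step 2: closure() uses nonlocal to reassign total = 6.
Step 3: result = 6

The answer is 6.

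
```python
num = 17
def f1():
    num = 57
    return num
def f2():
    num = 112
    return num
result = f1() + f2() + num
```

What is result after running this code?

Step 1: Each function shadows global num with its own local.
Step 2: f1() returns 57, f2() returns 112.
Step 3: Global num = 17 is unchanged. result = 57 + 112 + 17 = 186

The answer is 186.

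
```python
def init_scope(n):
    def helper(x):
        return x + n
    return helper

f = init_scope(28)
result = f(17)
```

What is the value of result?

Step 1: init_scope(28) creates a closure that captures n = 28.
Step 2: f(17) calls the closure with x = 17, returning 17 + 28 = 45.
Step 3: result = 45

The answer is 45.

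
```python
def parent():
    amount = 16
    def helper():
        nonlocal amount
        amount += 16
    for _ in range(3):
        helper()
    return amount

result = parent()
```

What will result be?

Step 1: amount = 16.
Step 2: helper() is called 3 times in a loop, each adding 16 via nonlocal.
Step 3: amount = 16 + 16 * 3 = 64

The answer is 64.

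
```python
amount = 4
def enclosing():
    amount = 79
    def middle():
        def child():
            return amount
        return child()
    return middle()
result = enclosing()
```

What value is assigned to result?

Step 1: enclosing() defines amount = 79. middle() and child() have no local amount.
Step 2: child() checks local (none), enclosing middle() (none), enclosing enclosing() and finds amount = 79.
Step 3: result = 79

The answer is 79.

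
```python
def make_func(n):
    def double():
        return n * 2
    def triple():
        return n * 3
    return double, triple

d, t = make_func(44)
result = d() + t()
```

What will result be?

Step 1: Both closures capture the same n = 44.
Step 2: d() = 44 * 2 = 88, t() = 44 * 3 = 132.
Step 3: result = 88 + 132 = 220

The answer is 220.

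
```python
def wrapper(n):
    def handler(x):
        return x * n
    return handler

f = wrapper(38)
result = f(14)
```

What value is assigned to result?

Step 1: wrapper(38) creates a closure capturing n = 38.
Step 2: f(14) computes 14 * 38 = 532.
Step 3: result = 532

The answer is 532.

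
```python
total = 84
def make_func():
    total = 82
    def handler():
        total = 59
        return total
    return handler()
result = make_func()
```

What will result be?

Step 1: Three scopes define total: global (84), make_func (82), handler (59).
Step 2: handler() has its own local total = 59, which shadows both enclosing and global.
Step 3: result = 59 (local wins in LEGB)

The answer is 59.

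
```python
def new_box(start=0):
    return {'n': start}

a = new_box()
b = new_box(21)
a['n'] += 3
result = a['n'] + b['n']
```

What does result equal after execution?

Step 1: new_box() returns a new dict each call (immutable default 0).
Step 2: a = {'n': 0}, b = {'n': 21}.
Step 3: a['n'] += 3 = 3. result = 3 + 21 = 24

The answer is 24.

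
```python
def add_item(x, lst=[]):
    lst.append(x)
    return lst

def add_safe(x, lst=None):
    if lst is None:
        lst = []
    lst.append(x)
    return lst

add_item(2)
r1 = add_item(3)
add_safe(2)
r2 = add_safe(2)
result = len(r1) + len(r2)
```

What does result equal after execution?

Step 1: add_item shares mutable default: after 2 calls, lst = [2, 3], len = 2.
Step 2: add_safe creates fresh list each time: r2 = [2], len = 1.
Step 3: result = 2 + 1 = 3

The answer is 3.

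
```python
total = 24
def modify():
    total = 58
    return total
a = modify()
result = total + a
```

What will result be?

Step 1: Global total = 24. modify() returns local total = 58.
Step 2: a = 58. Global total still = 24.
Step 3: result = 24 + 58 = 82

The answer is 82.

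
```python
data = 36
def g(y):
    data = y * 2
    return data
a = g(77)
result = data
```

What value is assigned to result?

Step 1: Global data = 36.
Step 2: g(77) creates local data = 77 * 2 = 154.
Step 3: Global data unchanged because no global keyword. result = 36

The answer is 36.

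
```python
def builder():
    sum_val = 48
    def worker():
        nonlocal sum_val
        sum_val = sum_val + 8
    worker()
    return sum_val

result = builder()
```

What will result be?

Step 1: builder() sets sum_val = 48.
Step 2: worker() uses nonlocal to modify sum_val in builder's scope: sum_val = 48 + 8 = 56.
Step 3: builder() returns the modified sum_val = 56

The answer is 56.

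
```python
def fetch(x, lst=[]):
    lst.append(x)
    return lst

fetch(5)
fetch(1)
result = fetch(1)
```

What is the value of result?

Step 1: Mutable default argument gotcha! The list [] is created once.
Step 2: Each call appends to the SAME list: [5], [5, 1], [5, 1, 1].
Step 3: result = [5, 1, 1]

The answer is [5, 1, 1].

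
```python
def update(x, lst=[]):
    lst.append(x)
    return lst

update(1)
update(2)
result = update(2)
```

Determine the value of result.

Step 1: Mutable default argument gotcha! The list [] is created once.
Step 2: Each call appends to the SAME list: [1], [1, 2], [1, 2, 2].
Step 3: result = [1, 2, 2]

The answer is [1, 2, 2].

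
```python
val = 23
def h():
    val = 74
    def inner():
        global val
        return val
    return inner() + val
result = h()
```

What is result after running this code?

Step 1: Global val = 23. h() shadows with local val = 74.
Step 2: inner() uses global keyword, so inner() returns global val = 23.
Step 3: h() returns 23 + 74 = 97

The answer is 97.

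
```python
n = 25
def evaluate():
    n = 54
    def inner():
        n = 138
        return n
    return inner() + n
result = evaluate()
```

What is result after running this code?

Step 1: evaluate() has local n = 54. inner() has local n = 138.
Step 2: inner() returns its local n = 138.
Step 3: evaluate() returns 138 + its own n (54) = 192

The answer is 192.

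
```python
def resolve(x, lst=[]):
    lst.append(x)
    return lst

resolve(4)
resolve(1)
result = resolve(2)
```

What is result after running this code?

Step 1: Mutable default argument gotcha! The list [] is created once.
Step 2: Each call appends to the SAME list: [4], [4, 1], [4, 1, 2].
Step 3: result = [4, 1, 2]

The answer is [4, 1, 2].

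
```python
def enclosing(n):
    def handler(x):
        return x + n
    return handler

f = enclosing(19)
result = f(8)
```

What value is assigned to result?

Step 1: enclosing(19) creates a closure that captures n = 19.
Step 2: f(8) calls the closure with x = 8, returning 8 + 19 = 27.
Step 3: result = 27

The answer is 27.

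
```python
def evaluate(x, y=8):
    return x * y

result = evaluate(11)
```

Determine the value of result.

Step 1: evaluate(11) uses default y = 8.
Step 2: Returns 11 * 8 = 88.
Step 3: result = 88

The answer is 88.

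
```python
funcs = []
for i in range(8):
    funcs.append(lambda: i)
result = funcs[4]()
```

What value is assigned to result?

Step 1: The loop creates 8 lambdas, all referencing the same variable i.
Step 2: After the loop, i = 7 (final value).
Step 3: funcs[4]() looks up i at call time and finds 7. This is the late binding gotcha. result = 7

The answer is 7.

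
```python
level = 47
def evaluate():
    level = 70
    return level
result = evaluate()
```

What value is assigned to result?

Step 1: Global level = 47.
Step 2: evaluate() creates local level = 70, shadowing the global.
Step 3: Returns local level = 70. result = 70

The answer is 70.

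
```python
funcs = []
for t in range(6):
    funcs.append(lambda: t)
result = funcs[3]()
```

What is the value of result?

Step 1: The loop creates 6 lambdas, all referencing the same variable t.
Step 2: After the loop, t = 5 (final value).
Step 3: funcs[3]() looks up t at call time and finds 5. This is the late binding gotcha. result = 5

The answer is 5.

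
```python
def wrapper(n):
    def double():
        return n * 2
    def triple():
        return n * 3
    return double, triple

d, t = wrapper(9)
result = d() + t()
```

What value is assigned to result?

Step 1: Both closures capture the same n = 9.
Step 2: d() = 9 * 2 = 18, t() = 9 * 3 = 27.
Step 3: result = 18 + 27 = 45

The answer is 45.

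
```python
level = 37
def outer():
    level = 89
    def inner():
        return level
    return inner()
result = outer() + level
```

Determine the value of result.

Step 1: Global level = 37. outer() shadows with level = 89.
Step 2: inner() returns enclosing level = 89. outer() = 89.
Step 3: result = 89 + global level (37) = 126

The answer is 126.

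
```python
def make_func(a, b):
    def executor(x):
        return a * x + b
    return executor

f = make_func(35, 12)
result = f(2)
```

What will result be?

Step 1: make_func(35, 12) captures a = 35, b = 12.
Step 2: f(2) computes 35 * 2 + 12 = 82.
Step 3: result = 82

The answer is 82.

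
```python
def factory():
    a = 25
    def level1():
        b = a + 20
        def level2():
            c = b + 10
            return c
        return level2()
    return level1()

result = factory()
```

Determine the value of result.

Step 1: a = 25. b = a + 20 = 45.
Step 2: c = b + 10 = 45 + 10 = 55.
Step 3: result = 55

The answer is 55.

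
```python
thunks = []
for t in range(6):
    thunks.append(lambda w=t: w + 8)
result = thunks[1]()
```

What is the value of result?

Step 1: Default argument w=t captures t's value at definition time.
Step 2: thunks[1] was defined when t = 1, so w defaults to 1.
Step 3: result = 1 + 8 = 9 (default arg fixes the late binding issue)

The answer is 9.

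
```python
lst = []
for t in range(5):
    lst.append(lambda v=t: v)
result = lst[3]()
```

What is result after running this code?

Step 1: Default argument v=t captures t's value at each iteration.
Step 2: lst[3] captured v = 3 when t was 3.
Step 3: result = 3

The answer is 3.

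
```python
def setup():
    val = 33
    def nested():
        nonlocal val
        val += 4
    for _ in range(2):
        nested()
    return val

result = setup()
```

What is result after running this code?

Step 1: val = 33.
Step 2: nested() is called 2 times in a loop, each adding 4 via nonlocal.
Step 3: val = 33 + 4 * 2 = 41

The answer is 41.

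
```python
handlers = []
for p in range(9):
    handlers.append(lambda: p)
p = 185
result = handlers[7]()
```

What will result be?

Step 1: Lambdas capture the variable p by reference, not by value.
Step 2: After the loop, p is reassigned to 185.
Step 3: handlers[7]() looks up the current p = 185. result = 185

The answer is 185.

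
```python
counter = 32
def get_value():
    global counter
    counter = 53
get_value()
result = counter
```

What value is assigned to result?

Step 1: counter = 32 globally.
Step 2: get_value() declares global counter and sets it to 53.
Step 3: After get_value(), global counter = 53. result = 53

The answer is 53.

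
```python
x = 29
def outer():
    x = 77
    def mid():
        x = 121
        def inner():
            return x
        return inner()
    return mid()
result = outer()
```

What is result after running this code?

Step 1: Three levels of shadowing: global 29, outer 77, mid 121.
Step 2: inner() finds x = 121 in enclosing mid() scope.
Step 3: result = 121

The answer is 121.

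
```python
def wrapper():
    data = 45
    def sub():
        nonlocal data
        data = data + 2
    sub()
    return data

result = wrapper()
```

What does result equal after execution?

Step 1: wrapper() sets data = 45.
Step 2: sub() uses nonlocal to modify data in wrapper's scope: data = 45 + 2 = 47.
Step 3: wrapper() returns the modified data = 47

The answer is 47.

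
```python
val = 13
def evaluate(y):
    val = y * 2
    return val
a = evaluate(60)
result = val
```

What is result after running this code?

Step 1: Global val = 13.
Step 2: evaluate(60) creates local val = 60 * 2 = 120.
Step 3: Global val unchanged because no global keyword. result = 13

The answer is 13.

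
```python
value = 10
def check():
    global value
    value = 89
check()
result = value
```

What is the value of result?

Step 1: value = 10 globally.
Step 2: check() declares global value and sets it to 89.
Step 3: After check(), global value = 89. result = 89

The answer is 89.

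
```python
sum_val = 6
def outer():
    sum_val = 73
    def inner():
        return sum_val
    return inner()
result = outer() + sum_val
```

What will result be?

Step 1: Global sum_val = 6. outer() shadows with sum_val = 73.
Step 2: inner() returns enclosing sum_val = 73. outer() = 73.
Step 3: result = 73 + global sum_val (6) = 79

The answer is 79.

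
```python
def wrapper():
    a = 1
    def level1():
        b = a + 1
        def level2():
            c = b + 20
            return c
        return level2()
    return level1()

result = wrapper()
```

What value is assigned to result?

Step 1: a = 1. b = a + 1 = 2.
Step 2: c = b + 20 = 2 + 20 = 22.
Step 3: result = 22

The answer is 22.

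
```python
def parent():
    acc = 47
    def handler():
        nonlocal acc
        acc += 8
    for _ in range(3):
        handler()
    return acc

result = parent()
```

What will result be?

Step 1: acc = 47.
Step 2: handler() is called 3 times in a loop, each adding 8 via nonlocal.
Step 3: acc = 47 + 8 * 3 = 71

The answer is 71.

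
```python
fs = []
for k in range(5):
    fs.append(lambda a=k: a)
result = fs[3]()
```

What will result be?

Step 1: Default argument a=k captures k's value at each iteration.
Step 2: fs[3] captured a = 3 when k was 3.
Step 3: result = 3

The answer is 3.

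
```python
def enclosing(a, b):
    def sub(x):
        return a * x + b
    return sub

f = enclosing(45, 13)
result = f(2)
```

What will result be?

Step 1: enclosing(45, 13) captures a = 45, b = 13.
Step 2: f(2) computes 45 * 2 + 13 = 103.
Step 3: result = 103

The answer is 103.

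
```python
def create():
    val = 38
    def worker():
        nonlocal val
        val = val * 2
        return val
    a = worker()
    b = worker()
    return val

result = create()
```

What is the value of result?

Step 1: val starts at 38.
Step 2: First worker(): val = 38 * 2 = 76.
Step 3: Second worker(): val = 76 * 2 = 152.
Step 4: result = 152

The answer is 152.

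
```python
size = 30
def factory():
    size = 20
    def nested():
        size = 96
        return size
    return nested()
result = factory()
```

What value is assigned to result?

Step 1: Three scopes define size: global (30), factory (20), nested (96).
Step 2: nested() has its own local size = 96, which shadows both enclosing and global.
Step 3: result = 96 (local wins in LEGB)

The answer is 96.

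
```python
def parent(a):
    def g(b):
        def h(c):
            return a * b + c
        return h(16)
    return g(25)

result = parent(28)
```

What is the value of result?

Step 1: a = 28, b = 25, c = 16.
Step 2: h() computes a * b + c = 28 * 25 + 16 = 716.
Step 3: result = 716

The answer is 716.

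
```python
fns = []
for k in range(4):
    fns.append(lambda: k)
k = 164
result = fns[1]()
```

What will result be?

Step 1: Lambdas capture the variable k by reference, not by value.
Step 2: After the loop, k is reassigned to 164.
Step 3: fns[1]() looks up the current k = 164. result = 164

The answer is 164.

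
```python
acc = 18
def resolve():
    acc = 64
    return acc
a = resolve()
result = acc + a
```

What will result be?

Step 1: Global acc = 18. resolve() returns local acc = 64.
Step 2: a = 64. Global acc still = 18.
Step 3: result = 18 + 64 = 82

The answer is 82.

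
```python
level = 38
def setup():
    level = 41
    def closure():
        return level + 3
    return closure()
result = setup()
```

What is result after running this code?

Step 1: setup() shadows global level with level = 41.
Step 2: closure() finds level = 41 in enclosing scope, computes 41 + 3 = 44.
Step 3: result = 44

The answer is 44.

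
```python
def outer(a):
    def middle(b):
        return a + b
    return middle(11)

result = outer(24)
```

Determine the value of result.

Step 1: outer(24) passes a = 24.
Step 2: middle(11) has b = 11, reads a = 24 from enclosing.
Step 3: result = 24 + 11 = 35

The answer is 35.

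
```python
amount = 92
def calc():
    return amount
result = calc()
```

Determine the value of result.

Step 1: amount = 92 is defined in the global scope.
Step 2: calc() looks up amount. No local amount exists, so Python checks the global scope via LEGB rule and finds amount = 92.
Step 3: result = 92

The answer is 92.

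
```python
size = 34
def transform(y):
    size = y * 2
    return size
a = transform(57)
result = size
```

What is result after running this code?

Step 1: Global size = 34.
Step 2: transform(57) creates local size = 57 * 2 = 114.
Step 3: Global size unchanged because no global keyword. result = 34

The answer is 34.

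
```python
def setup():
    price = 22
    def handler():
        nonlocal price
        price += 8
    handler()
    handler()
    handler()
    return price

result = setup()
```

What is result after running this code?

Step 1: price starts at 22.
Step 2: handler() is called 3 times, each adding 8.
Step 3: price = 22 + 8 * 3 = 46

The answer is 46.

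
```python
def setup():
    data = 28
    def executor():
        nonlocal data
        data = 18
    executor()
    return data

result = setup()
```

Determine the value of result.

Step 1: setup() sets data = 28.
Step 2: executor() uses nonlocal to reassign data = 18.
Step 3: result = 18

The answer is 18.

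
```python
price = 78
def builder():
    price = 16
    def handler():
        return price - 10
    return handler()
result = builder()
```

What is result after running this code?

Step 1: builder() shadows global price with price = 16.
Step 2: handler() finds price = 16 in enclosing scope, computes 16 - 10 = 6.
Step 3: result = 6

The answer is 6.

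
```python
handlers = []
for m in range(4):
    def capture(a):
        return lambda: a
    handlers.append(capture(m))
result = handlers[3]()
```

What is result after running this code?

Step 1: capture(m) creates a new scope capturing a = m at call time.
Step 2: handlers[3] = capture(3), so its lambda captures a = 3.
Step 3: result = 3 (closure factory fixes late binding)

The answer is 3.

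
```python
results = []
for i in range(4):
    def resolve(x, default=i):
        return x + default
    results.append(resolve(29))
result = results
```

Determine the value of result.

Step 1: Default argument default=i is evaluated at function definition time.
Step 2: Each iteration creates resolve with default = current i value.
Step 3: resolve(29) returns 29 + default. results = [29, 30, 31, 32]

The answer is [29, 30, 31, 32].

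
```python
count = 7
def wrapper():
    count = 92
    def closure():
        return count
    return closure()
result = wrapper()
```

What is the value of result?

Step 1: count = 7 globally, but wrapper() defines count = 92 locally.
Step 2: closure() looks up count. Not in local scope, so checks enclosing scope (wrapper) and finds count = 92.
Step 3: result = 92

The answer is 92.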